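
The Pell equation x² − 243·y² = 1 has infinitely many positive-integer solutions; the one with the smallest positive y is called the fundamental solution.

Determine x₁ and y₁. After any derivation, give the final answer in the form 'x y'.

70226 4505

√243 = [15; 1,1,2,3,15,3,2,1,1,30, …], period ℓ=10 (even) → k=9
step 0: (15, 1)  from 15·(1,0) + (0,1)
…
step 2: (31, 2)  from 1·(16,1) + (15,1)
step 3: (78, 5)  from 2·(31,2) + (16,1)
…
step 6: (12424, 797)  from 3·(4053,260) + (265,17)
step 7: (28901, 1854)  from 2·(12424,797) + (4053,260)
step 8: (41325, 2651)  from 1·(28901,1854) + (12424,797)
step 9: (70226, 4505)  from 1·(41325,2651) + (28901,1854)
fundamental: x₁=70226, y₁=4505  (since 4931691076 − 243·20295025 = 1)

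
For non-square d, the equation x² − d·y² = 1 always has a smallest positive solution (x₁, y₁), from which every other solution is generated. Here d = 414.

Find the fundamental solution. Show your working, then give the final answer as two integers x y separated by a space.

24335 1196

√414 = [20; 2,1,7,2,7,1,2,40, …], period ℓ=8 (even) → k=7
step 0: (20, 1)  from 20·(1,0) + (0,1)
…
step 2: (61, 3)  from 1·(41,2) + (20,1)
…
step 6: (8444, 415)  from 1·(7447,366) + (997,49)
step 7: (24335, 1196)  from 2·(8444,415) + (7447,366)
→ (24335, 1196).  Check: 24335²=592192225, 414·1196²=592192224, difference 1.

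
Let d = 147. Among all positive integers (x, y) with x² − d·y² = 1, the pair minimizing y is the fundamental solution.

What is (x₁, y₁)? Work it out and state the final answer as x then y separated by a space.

√147 = [12; 8,24, …], period ℓ=2 (even) → k=1
step 0: (12, 1)  from 12·(1,0) + (0,1)
step 1: (97, 8)  from 8·(12,1) + (1,0)
→ (97, 8).  Check: 97²=9409, 147·8²=9408, difference 1.

97 8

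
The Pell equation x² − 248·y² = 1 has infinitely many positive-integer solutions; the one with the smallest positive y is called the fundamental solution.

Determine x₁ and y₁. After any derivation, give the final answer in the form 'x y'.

63 4

[15; 1,2,1,30] for √248; ℓ=4 ⇒ convergent index 3
k=0  a_k=15  p_k/q_k = 15/1
k=1  a_k=1  p_k/q_k = 16/1
k=2  a_k=2  p_k/q_k = 47/3
k=3  a_k=1  p_k/q_k = 63/4
(x₁, y₁) = (63, 4);  63² − 248·4² = 1 ✓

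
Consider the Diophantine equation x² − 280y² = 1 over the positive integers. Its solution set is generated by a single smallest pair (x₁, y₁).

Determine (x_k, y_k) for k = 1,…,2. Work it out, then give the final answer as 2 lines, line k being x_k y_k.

√280 = [16; 1,2,1,2,1,32, …], period ℓ=6 (even) → k=5
step 0: (16, 1)  from 16·(1,0) + (0,1)
…
step 4: (184, 11)  from 2·(67,4) + (50,3)
step 5: (251, 15)  from 1·(184,11) + (67,4)
(x₁, y₁) = (251, 15);  251² − 280·15² = 1 ✓
(251+15√280)^2 = 126001 + 7530√280

251 15
126001 7530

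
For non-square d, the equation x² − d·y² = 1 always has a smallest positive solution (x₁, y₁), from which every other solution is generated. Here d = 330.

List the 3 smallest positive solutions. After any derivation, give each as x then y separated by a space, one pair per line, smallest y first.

109 6
23761 1308
5179789 285138

√330 = [18; 6,36, …], period ℓ=2 (even) → k=1
step 0: (18, 1)  from 18·(1,0) + (0,1)
step 1: (109, 6)  from 6·(18,1) + (1,0)
fundamental: x₁=109, y₁=6  (since 11881 − 330·36 = 1)
(x_2, y_2) = (109·109 + 330·6·6, 109·6 + 6·109) = (23761, 1308)
(x_3, y_3) = (109·23761 + 330·6·1308, 109·1308 + 6·23761) = (5179789, 285138)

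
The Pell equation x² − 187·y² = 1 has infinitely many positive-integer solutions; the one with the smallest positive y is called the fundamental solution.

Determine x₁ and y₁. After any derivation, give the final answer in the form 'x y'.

[13; 1,2,13,2,1,26] for √187; ℓ=6 ⇒ convergent index 5
k=0  a_k=13  p_k/q_k = 13/1
…
k=4  a_k=2  p_k/q_k = 1135/83
k=5  a_k=1  p_k/q_k = 1682/123
fundamental: x₁=1682, y₁=123  (since 2829124 − 187·15129 = 1)

1682 123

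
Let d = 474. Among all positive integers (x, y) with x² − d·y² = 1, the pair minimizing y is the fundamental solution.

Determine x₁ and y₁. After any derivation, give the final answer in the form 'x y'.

193549 8890

[21; 1,3,2,1,1,…,3,1,42] for √474; ℓ=14 ⇒ convergent index 13
step 0: (21, 1)  from 21·(1,0) + (0,1)
…
step 2: (87, 4)  from 3·(22,1) + (21,1)
step 3: (196, 9)  from 2·(87,4) + (22,1)
…
step 5: (479, 22)  from 1·(283,13) + (196,9)
step 6: (762, 35)  from 1·(479,22) + (283,13)
step 7: (5051, 232)  from 6·(762,35) + (479,22)
step 8: (5813, 267)  from 1·(5051,232) + (762,35)
step 9: (10864, 499)  from 1·(5813,267) + (5051,232)
…
step 12: (149331, 6859)  from 3·(44218,2031) + (16677,766)
step 13: (193549, 8890)  from 1·(149331,6859) + (44218,2031)
fundamental: x₁=193549, y₁=8890  (since 37461215401 − 474·79032100 = 1)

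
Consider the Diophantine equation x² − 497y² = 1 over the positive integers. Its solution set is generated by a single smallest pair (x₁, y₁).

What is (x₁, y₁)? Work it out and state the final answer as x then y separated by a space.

√497 → a₀=22, period (3,2,2,5,6,5,2,2,3,44); ℓ=10 even so k=9
a_0=22:  p_0=22·1+0=22,  q_0=22·0+1=1
a_1=3:  p_1=3·22+1=67,  q_1=3·1+0=3
…
a_3=2:  p_3=2·156+67=379,  q_3=2·7+3=17
a_4=5:  p_4=5·379+156=2051,  q_4=5·17+7=92
…
a_7=2:  p_7=2·65476+12685=143637,  q_7=2·2937+569=6443
a_8=2:  p_8=2·143637+65476=352750,  q_8=2·6443+2937=15823
a_9=3:  p_9=3·352750+143637=1201887,  q_9=3·15823+6443=53912
→ (1201887, 53912).  Check: 1201887²=1444532360769, 497·53912²=1444532360768, difference 1.

1201887 53912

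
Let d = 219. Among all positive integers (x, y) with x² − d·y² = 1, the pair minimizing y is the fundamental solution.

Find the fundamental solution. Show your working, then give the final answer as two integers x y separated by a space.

d=219: √d = [14; 1,3,1,28] (ℓ=4, even), read p_3/q_3
i=0: a=14 ⇒ p=14, q=1
i=1: a=1 ⇒ p=15, q=1
i=2: a=3 ⇒ p=59, q=4
i=3: a=1 ⇒ p=74, q=5
fundamental: x₁=74, y₁=5  (since 5476 − 219·25 = 1)

74 5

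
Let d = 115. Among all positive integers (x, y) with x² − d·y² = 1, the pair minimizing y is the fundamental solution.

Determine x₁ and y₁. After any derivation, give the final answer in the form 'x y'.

1126 105

[10; 1,2,1,1,1,1,1,2,1,20] for √115; ℓ=10 ⇒ convergent index 9
i=0: a=10 ⇒ p=10, q=1
…
i=3: a=1 ⇒ p=43, q=4
i=4: a=1 ⇒ p=75, q=7
i=5: a=1 ⇒ p=118, q=11
…
i=7: a=1 ⇒ p=311, q=29
i=8: a=2 ⇒ p=815, q=76
i=9: a=1 ⇒ p=1126, q=105
(x₁, y₁) = (1126, 105);  1126² − 115·105² = 1 ✓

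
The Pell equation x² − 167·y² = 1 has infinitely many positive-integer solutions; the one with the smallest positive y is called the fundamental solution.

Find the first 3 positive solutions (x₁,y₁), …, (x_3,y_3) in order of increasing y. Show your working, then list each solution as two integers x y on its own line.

168 13
56447 4368
18966024 1467635

√167 → a₀=12, period (1,11,1,24); ℓ=4 even so k=3
a_0=12:  p_0=12·1+0=12,  q_0=12·0+1=1
…
a_2=11:  p_2=11·13+12=155,  q_2=11·1+1=12
a_3=1:  p_3=1·155+13=168,  q_3=1·12+1=13
→ (168, 13).  Check: 168²=28224, 167·13²=28223, difference 1.
k=2:  x_2 = 168·168+167·13·13 = 56447,  y_2 = 168·13+13·168 = 4368
k=3:  x_3 = 168·56447+167·13·4368 = 18966024,  y_3 = 168·4368+13·56447 = 1467635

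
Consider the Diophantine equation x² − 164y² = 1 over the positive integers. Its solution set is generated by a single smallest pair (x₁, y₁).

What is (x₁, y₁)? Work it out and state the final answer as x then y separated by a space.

d=164: √d = [12; 1,4,6,4,1,24] (ℓ=6, even), read p_5/q_5
i=0: a=12 ⇒ p=12, q=1
…
i=2: a=4 ⇒ p=64, q=5
i=3: a=6 ⇒ p=397, q=31
i=4: a=4 ⇒ p=1652, q=129
i=5: a=1 ⇒ p=2049, q=160
fundamental: x₁=2049, y₁=160  (since 4198401 − 164·25600 = 1)

2049 160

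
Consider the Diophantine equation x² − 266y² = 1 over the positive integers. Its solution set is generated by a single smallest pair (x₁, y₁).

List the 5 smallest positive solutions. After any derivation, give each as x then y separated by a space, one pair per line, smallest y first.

√266 = [16; 3,4,3,32, …], period ℓ=4 (even) → k=3
step 0: (16, 1)  from 16·(1,0) + (0,1)
step 1: (49, 3)  from 3·(16,1) + (1,0)
step 2: (212, 13)  from 4·(49,3) + (16,1)
step 3: (685, 42)  from 3·(212,13) + (49,3)
→ (685, 42).  Check: 685²=469225, 266·42²=469224, difference 1.
(x_2, y_2) = (685·685 + 266·42·42, 685·42 + 42·685) = (938449, 57540)
(x_3, y_3) = (685·938449 + 266·42·57540, 685·57540 + 42·938449) = (1285674445, 78829758)
(x_4, y_4) = (685·1285674445 + 266·42·78829758, 685·78829758 + 42·1285674445) = (1761373051201, 107996710920)
(x_5, y_5) = (685·1761373051201 + 266·42·107996710920, 685·107996710920 + 42·1761373051201) = (2413079794470925, 147955415130642)

685 42
938449 57540
1285674445 78829758
1761373051201 107996710920
2413079794470925 147955415130642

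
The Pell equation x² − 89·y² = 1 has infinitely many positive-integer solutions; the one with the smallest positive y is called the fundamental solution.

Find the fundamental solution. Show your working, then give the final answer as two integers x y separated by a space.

500001 53000

√89 → a₀=9, period (2,3,3,2,18); ℓ=5 odd so k=9
k=0  a_k=9  p_k/q_k = 9/1
…
k=3  a_k=3  p_k/q_k = 217/23
…
k=6  a_k=2  p_k/q_k = 18934/2007
…
k=8  a_k=3  p_k/q_k = 216991/23001
k=9  a_k=2  p_k/q_k = 500001/53000
(x₁, y₁) = (500001, 53000);  500001² − 89·53000² = 1 ✓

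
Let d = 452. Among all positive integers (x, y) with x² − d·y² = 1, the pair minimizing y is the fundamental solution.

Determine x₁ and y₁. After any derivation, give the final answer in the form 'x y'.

d=452: √d = [21; 3,1,5,3,10,3,5,1,3,42] (ℓ=10, even), read p_9/q_9
k=0  a_k=21  p_k/q_k = 21/1
k=1  a_k=3  p_k/q_k = 64/3
k=2  a_k=1  p_k/q_k = 85/4
…
k=5  a_k=10  p_k/q_k = 16009/753
…
k=8  a_k=1  p_k/q_k = 313483/14745
k=9  a_k=3  p_k/q_k = 1204353/56648
fundamental: x₁=1204353, y₁=56648  (since 1450466148609 − 452·3208995904 = 1)

1204353 56648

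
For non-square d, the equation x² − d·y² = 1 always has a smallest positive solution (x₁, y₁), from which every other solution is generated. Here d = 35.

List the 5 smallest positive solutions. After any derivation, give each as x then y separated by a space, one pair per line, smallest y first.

6 1
71 12
846 143
10081 1704
120126 20305

d=35: √d = [5; 1,10] (ℓ=2, even), read p_1/q_1
a_0=5:  p_0=5·1+0=5,  q_0=5·0+1=1
a_1=1:  p_1=1·5+1=6,  q_1=1·1+0=1
(x₁, y₁) = (6, 1);  6² − 35·1² = 1 ✓
(6+1√35)^2 = 71 + 12√35
(6+1√35)^3 = 846 + 143√35
(6+1√35)^4 = 10081 + 1704√35
(6+1√35)^5 = 120126 + 20305√35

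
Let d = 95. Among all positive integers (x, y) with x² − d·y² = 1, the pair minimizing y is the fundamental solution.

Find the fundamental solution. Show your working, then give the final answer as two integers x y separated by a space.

d=95: √d = [9; 1,2,1,18] (ℓ=4, even), read p_3/q_3
a_0=9:  p_0=9·1+0=9,  q_0=9·0+1=1
a_1=1:  p_1=1·9+1=10,  q_1=1·1+0=1
a_2=2:  p_2=2·10+9=29,  q_2=2·1+1=3
a_3=1:  p_3=1·29+10=39,  q_3=1·3+1=4
(x₁, y₁) = (39, 4);  39² − 95·4² = 1 ✓

39 4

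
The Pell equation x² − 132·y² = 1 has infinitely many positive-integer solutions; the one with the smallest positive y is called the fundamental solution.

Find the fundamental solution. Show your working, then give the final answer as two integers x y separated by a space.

d=132: √d = [11; 2,22] (ℓ=2, even), read p_1/q_1
i=0: a=11 ⇒ p=11, q=1
i=1: a=2 ⇒ p=23, q=2
→ (23, 2).  Check: 23²=529, 132·2²=528, difference 1.

23 2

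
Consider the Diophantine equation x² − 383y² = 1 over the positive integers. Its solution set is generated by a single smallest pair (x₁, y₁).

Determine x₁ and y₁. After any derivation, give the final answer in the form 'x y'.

18768 959

√383 = [19; 1,1,3,19,3,1,1,38, …], period ℓ=8 (even) → k=7
step 0: (19, 1)  from 19·(1,0) + (0,1)
…
step 3: (137, 7)  from 3·(39,2) + (20,1)
step 4: (2642, 135)  from 19·(137,7) + (39,2)
…
step 6: (10705, 547)  from 1·(8063,412) + (2642,135)
step 7: (18768, 959)  from 1·(10705,547) + (8063,412)
fundamental: x₁=18768, y₁=959  (since 352237824 − 383·919681 = 1)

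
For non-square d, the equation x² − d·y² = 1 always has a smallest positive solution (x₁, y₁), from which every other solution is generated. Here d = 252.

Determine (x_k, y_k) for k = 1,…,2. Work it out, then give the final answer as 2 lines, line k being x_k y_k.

[15; 1,6,1,30] for √252; ℓ=4 ⇒ convergent index 3
i=0: a=15 ⇒ p=15, q=1
…
i=2: a=6 ⇒ p=111, q=7
i=3: a=1 ⇒ p=127, q=8
fundamental: x₁=127, y₁=8  (since 16129 − 252·64 = 1)
k=2:  x_2 = 127·127+252·8·8 = 32257,  y_2 = 127·8+8·127 = 2032

127 8
32257 2032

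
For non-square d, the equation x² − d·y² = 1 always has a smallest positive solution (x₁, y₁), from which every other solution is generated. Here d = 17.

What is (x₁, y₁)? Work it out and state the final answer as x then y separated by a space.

[4; 8] for √17; ℓ=1 ⇒ convergent index 1
step 0: (4, 1)  from 4·(1,0) + (0,1)
step 1: (33, 8)  from 8·(4,1) + (1,0)
fundamental: x₁=33, y₁=8  (since 1089 − 17·64 = 1)

33 8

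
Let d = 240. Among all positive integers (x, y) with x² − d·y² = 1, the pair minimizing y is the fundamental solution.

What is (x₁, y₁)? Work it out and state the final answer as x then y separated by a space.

31 2

√240 → a₀=15, period (2,30); ℓ=2 even so k=1
k=0  a_k=15  p_k/q_k = 15/1
k=1  a_k=2  p_k/q_k = 31/2
→ (31, 2).  Check: 31²=961, 240·2²=960, difference 1.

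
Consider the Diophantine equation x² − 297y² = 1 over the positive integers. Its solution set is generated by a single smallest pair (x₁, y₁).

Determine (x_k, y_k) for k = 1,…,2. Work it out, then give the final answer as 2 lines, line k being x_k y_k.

√297 → a₀=17, period (4,3,1,1,2,1,1,3,4,34); ℓ=10 even so k=9
k=0  a_k=17  p_k/q_k = 17/1
k=1  a_k=4  p_k/q_k = 69/4
k=2  a_k=3  p_k/q_k = 224/13
k=3  a_k=1  p_k/q_k = 293/17
…
k=8  a_k=3  p_k/q_k = 11357/659
k=9  a_k=4  p_k/q_k = 48599/2820
→ (48599, 2820).  Check: 48599²=2361862801, 297·2820²=2361862800, difference 1.
n=2: (48599,2820)∘(48599,2820) = (48599·48599+297·2820·2820, 48599·2820+2820·48599) = (4723725601,274098360)

48599 2820
4723725601 274098360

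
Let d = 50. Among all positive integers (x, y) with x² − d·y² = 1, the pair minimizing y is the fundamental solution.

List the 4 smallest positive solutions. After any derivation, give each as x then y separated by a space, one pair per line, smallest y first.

99 14
19601 2772
3880899 548842
768398401 108667944

[7; 14] for √50; ℓ=1 ⇒ convergent index 1
k=0  a_k=7  p_k/q_k = 7/1
k=1  a_k=14  p_k/q_k = 99/14
(x₁, y₁) = (99, 14);  99² − 50·14² = 1 ✓
(x_2, y_2) = (99·99 + 50·14·14, 99·14 + 14·99) = (19601, 2772)
(x_3, y_3) = (99·19601 + 50·14·2772, 99·2772 + 14·19601) = (3880899, 548842)
(x_4, y_4) = (99·3880899 + 50·14·548842, 99·548842 + 14·3880899) = (768398401, 108667944)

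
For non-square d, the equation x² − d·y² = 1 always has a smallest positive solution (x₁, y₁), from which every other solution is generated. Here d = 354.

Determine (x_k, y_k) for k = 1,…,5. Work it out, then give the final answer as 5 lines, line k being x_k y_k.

258065 13716
133195088449 7079239080
68745981000924305 3653807666346684
35481863173873866451201 1885839750824434773840
18313254039862772710457447825 973338470589361712155692516

d=354: √d = [18; 1,4,2,2,18,2,2,4,1,36] (ℓ=10, even), read p_9/q_9
i=0: a=18 ⇒ p=18, q=1
i=1: a=1 ⇒ p=19, q=1
i=2: a=4 ⇒ p=94, q=5
…
i=6: a=2 ⇒ p=19210, q=1021
i=7: a=2 ⇒ p=47771, q=2539
i=8: a=4 ⇒ p=210294, q=11177
i=9: a=1 ⇒ p=258065, q=13716
fundamental: x₁=258065, y₁=13716  (since 66597544225 − 354·188128656 = 1)
n=2: (258065,13716)∘(258065,13716) = (258065·258065+354·13716·13716, 258065·13716+13716·258065) = (133195088449,7079239080)
n=3: (133195088449,7079239080)∘(258065,13716) = (258065·133195088449+354·13716·7079239080, 258065·7079239080+13716·133195088449) = (68745981000924305,3653807666346684)
n=4: (68745981000924305,3653807666346684)∘(258065,13716) = (258065·68745981000924305+354·13716·3653807666346684, 258065·3653807666346684+13716·68745981000924305) = (35481863173873866451201,1885839750824434773840)
n=5: (35481863173873866451201,1885839750824434773840)∘(258065,13716) = (258065·35481863173873866451201+354·13716·1885839750824434773840, 258065·1885839750824434773840+13716·35481863173873866451201) = (18313254039862772710457447825,973338470589361712155692516)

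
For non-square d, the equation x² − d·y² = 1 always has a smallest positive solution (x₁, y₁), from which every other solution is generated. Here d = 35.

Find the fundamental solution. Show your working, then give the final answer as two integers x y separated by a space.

6 1

d=35: √d = [5; 1,10] (ℓ=2, even), read p_1/q_1
i=0: a=5 ⇒ p=5, q=1
i=1: a=1 ⇒ p=6, q=1
(x₁, y₁) = (6, 1);  6² − 35·1² = 1 ✓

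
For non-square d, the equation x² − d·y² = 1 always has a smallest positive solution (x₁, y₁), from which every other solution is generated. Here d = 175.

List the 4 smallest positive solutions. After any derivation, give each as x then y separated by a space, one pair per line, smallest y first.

2024 153
8193151 619344
33165873224 2507104359
134255446617601 10148757825888

[13; 4,2,1,2,4,26] for √175; ℓ=6 ⇒ convergent index 5
i=0: a=13 ⇒ p=13, q=1
…
i=2: a=2 ⇒ p=119, q=9
i=3: a=1 ⇒ p=172, q=13
i=4: a=2 ⇒ p=463, q=35
i=5: a=4 ⇒ p=2024, q=153
(x₁, y₁) = (2024, 153);  2024² − 175·153² = 1 ✓
n=2: (2024,153)∘(2024,153) = (2024·2024+175·153·153, 2024·153+153·2024) = (8193151,619344)
n=3: (8193151,619344)∘(2024,153) = (2024·8193151+175·153·619344, 2024·619344+153·8193151) = (33165873224,2507104359)
n=4: (33165873224,2507104359)∘(2024,153) = (2024·33165873224+175·153·2507104359, 2024·2507104359+153·33165873224) = (134255446617601,10148757825888)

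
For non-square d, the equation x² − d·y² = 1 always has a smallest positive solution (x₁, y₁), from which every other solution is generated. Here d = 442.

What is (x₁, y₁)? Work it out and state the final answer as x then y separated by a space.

√442 → a₀=21, period (42); ℓ=1 odd so k=1
a_0=21:  p_0=21·1+0=21,  q_0=21·0+1=1
a_1=42:  p_1=42·21+1=883,  q_1=42·1+0=42
→ (883, 42).  Check: 883²=779689, 442·42²=779688, difference 1.

883 42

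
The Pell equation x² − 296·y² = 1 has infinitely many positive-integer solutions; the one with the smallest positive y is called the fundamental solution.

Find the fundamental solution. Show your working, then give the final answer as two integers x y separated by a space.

√296 → a₀=17, period (4,1,7,1,4,34); ℓ=6 even so k=5
a_0=17:  p_0=17·1+0=17,  q_0=17·0+1=1
…
a_2=1:  p_2=1·69+17=86,  q_2=1·4+1=5
a_3=7:  p_3=7·86+69=671,  q_3=7·5+4=39
a_4=1:  p_4=1·671+86=757,  q_4=1·39+5=44
a_5=4:  p_5=4·757+671=3699,  q_5=4·44+39=215
fundamental: x₁=3699, y₁=215  (since 13682601 − 296·46225 = 1)

3699 215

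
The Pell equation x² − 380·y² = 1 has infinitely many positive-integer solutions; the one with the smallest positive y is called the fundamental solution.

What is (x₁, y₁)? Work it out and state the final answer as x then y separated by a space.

39 2

[19; 2,38] for √380; ℓ=2 ⇒ convergent index 1
a_0=19:  p_0=19·1+0=19,  q_0=19·0+1=1
a_1=2:  p_1=2·19+1=39,  q_1=2·1+0=2
→ (39, 2).  Check: 39²=1521, 380·2²=1520, difference 1.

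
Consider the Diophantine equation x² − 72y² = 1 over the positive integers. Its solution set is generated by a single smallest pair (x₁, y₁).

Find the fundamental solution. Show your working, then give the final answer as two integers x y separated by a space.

17 2

d=72: √d = [8; 2,16] (ℓ=2, even), read p_1/q_1
k=0  a_k=8  p_k/q_k = 8/1
k=1  a_k=2  p_k/q_k = 17/2
(x₁, y₁) = (17, 2);  17² − 72·2² = 1 ✓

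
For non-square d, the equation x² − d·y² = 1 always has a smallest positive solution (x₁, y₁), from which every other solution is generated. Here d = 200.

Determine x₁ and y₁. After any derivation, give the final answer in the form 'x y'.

[14; 7,28] for √200; ℓ=2 ⇒ convergent index 1
a_0=14:  p_0=14·1+0=14,  q_0=14·0+1=1
a_1=7:  p_1=7·14+1=99,  q_1=7·1+0=7
(x₁, y₁) = (99, 7);  99² − 200·7² = 1 ✓

99 7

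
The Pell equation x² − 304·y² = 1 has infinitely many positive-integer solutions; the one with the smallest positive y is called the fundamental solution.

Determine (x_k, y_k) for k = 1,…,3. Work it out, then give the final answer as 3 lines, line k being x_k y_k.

57799 3315
6681448801 383207370
772362118440199 44298005553945

√304 = [17; 2,3,2,1,1,1,1,1,2,3,2,34, …], period ℓ=12 (even) → k=11
step 0: (17, 1)  from 17·(1,0) + (0,1)
step 1: (35, 2)  from 2·(17,1) + (1,0)
step 2: (122, 7)  from 3·(35,2) + (17,1)
step 3: (279, 16)  from 2·(122,7) + (35,2)
step 4: (401, 23)  from 1·(279,16) + (122,7)
step 5: (680, 39)  from 1·(401,23) + (279,16)
step 6: (1081, 62)  from 1·(680,39) + (401,23)
step 7: (1761, 101)  from 1·(1081,62) + (680,39)
step 8: (2842, 163)  from 1·(1761,101) + (1081,62)
step 9: (7445, 427)  from 2·(2842,163) + (1761,101)
step 10: (25177, 1444)  from 3·(7445,427) + (2842,163)
step 11: (57799, 3315)  from 2·(25177,1444) + (7445,427)
(x₁, y₁) = (57799, 3315);  57799² − 304·3315² = 1 ✓
(57799+3315√304)^2 = 6681448801 + 383207370√304
(57799+3315√304)^3 = 772362118440199 + 44298005553945√304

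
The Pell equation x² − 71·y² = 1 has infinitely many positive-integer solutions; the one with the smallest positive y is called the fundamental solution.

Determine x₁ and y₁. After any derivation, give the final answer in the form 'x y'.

√71 → a₀=8, period (2,2,1,7,1,2,2,16); ℓ=8 even so k=7
a_0=8:  p_0=8·1+0=8,  q_0=8·0+1=1
…
a_2=2:  p_2=2·17+8=42,  q_2=2·2+1=5
…
a_4=7:  p_4=7·59+42=455,  q_4=7·7+5=54
…
a_6=2:  p_6=2·514+455=1483,  q_6=2·61+54=176
a_7=2:  p_7=2·1483+514=3480,  q_7=2·176+61=413
(x₁, y₁) = (3480, 413);  3480² − 71·413² = 1 ✓

3480 413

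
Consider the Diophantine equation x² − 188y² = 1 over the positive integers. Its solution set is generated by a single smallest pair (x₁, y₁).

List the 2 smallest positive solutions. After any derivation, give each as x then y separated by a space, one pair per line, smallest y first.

[13; 1,2,2,6,2,2,1,26] for √188; ℓ=8 ⇒ convergent index 7
i=0: a=13 ⇒ p=13, q=1
i=1: a=1 ⇒ p=14, q=1
…
i=3: a=2 ⇒ p=96, q=7
i=4: a=6 ⇒ p=617, q=45
…
i=6: a=2 ⇒ p=3277, q=239
i=7: a=1 ⇒ p=4607, q=336
fundamental: x₁=4607, y₁=336  (since 21224449 − 188·112896 = 1)
n=2: (4607,336)∘(4607,336) = (4607·4607+188·336·336, 4607·336+336·4607) = (42448897,3095904)

4607 336
42448897 3095904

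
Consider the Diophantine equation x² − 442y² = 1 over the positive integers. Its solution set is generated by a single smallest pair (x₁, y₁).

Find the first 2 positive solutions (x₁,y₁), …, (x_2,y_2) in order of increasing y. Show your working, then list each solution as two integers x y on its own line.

[21; 42] for √442; ℓ=1 ⇒ convergent index 1
i=0: a=21 ⇒ p=21, q=1
i=1: a=42 ⇒ p=883, q=42
→ (883, 42).  Check: 883²=779689, 442·42²=779688, difference 1.
(x_2, y_2) = (883·883 + 442·42·42, 883·42 + 42·883) = (1559377, 74172)

883 42
1559377 74172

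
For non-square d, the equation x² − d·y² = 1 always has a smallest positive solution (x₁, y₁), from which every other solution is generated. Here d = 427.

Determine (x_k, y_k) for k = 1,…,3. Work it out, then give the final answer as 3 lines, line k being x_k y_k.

√427 → a₀=20, period (1,1,1,40); ℓ=4 even so k=3
a_0=20:  p_0=20·1+0=20,  q_0=20·0+1=1
a_1=1:  p_1=1·20+1=21,  q_1=1·1+0=1
a_2=1:  p_2=1·21+20=41,  q_2=1·1+1=2
a_3=1:  p_3=1·41+21=62,  q_3=1·2+1=3
fundamental: x₁=62, y₁=3  (since 3844 − 427·9 = 1)
k=2:  x_2 = 62·62+427·3·3 = 7687,  y_2 = 62·3+3·62 = 372
k=3:  x_3 = 62·7687+427·3·372 = 953126,  y_3 = 62·372+3·7687 = 46125

62 3
7687 372
953126 46125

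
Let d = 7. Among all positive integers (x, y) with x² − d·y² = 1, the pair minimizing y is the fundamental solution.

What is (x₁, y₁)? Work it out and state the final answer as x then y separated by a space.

d=7: √d = [2; 1,1,1,4] (ℓ=4, even), read p_3/q_3
i=0: a=2 ⇒ p=2, q=1
…
i=2: a=1 ⇒ p=5, q=2
i=3: a=1 ⇒ p=8, q=3
(x₁, y₁) = (8, 3);  8² − 7·3² = 1 ✓

8 3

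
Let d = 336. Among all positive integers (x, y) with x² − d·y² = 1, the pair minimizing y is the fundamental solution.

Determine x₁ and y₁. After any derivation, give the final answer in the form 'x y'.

55 3

√336 → a₀=18, period (3,36); ℓ=2 even so k=1
i=0: a=18 ⇒ p=18, q=1
i=1: a=3 ⇒ p=55, q=3
(x₁, y₁) = (55, 3);  55² − 336·3² = 1 ✓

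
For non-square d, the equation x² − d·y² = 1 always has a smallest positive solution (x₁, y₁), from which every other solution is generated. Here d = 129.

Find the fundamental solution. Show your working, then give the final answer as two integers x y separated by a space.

d=129: √d = [11; 2,1,3,1,6,1,3,1,2,22] (ℓ=10, even), read p_9/q_9
k=0  a_k=11  p_k/q_k = 11/1
k=1  a_k=2  p_k/q_k = 23/2
…
k=3  a_k=3  p_k/q_k = 125/11
k=4  a_k=1  p_k/q_k = 159/14
k=5  a_k=6  p_k/q_k = 1079/95
…
k=7  a_k=3  p_k/q_k = 4793/422
k=8  a_k=1  p_k/q_k = 6031/531
k=9  a_k=2  p_k/q_k = 16855/1484
(x₁, y₁) = (16855, 1484);  16855² − 129·1484² = 1 ✓

16855 1484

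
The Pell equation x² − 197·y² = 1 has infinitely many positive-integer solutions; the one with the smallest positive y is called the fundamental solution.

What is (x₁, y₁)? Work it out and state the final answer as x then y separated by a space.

393 28

√197 = [14; 28, …], period ℓ=1 (odd) → k=1
a_0=14:  p_0=14·1+0=14,  q_0=14·0+1=1
a_1=28:  p_1=28·14+1=393,  q_1=28·1+0=28
→ (393, 28).  Check: 393²=154449, 197·28²=154448, difference 1.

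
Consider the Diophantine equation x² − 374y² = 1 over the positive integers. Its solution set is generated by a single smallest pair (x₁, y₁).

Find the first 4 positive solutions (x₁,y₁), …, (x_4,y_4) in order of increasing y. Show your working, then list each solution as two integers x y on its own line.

3365 174
22646449 1171020
152410598405 7880964426
1025723304619201 53038889415960

√374 → a₀=19, period (2,1,18,1,2,38); ℓ=6 even so k=5
step 0: (19, 1)  from 19·(1,0) + (0,1)
step 1: (39, 2)  from 2·(19,1) + (1,0)
…
step 3: (1083, 56)  from 18·(58,3) + (39,2)
step 4: (1141, 59)  from 1·(1083,56) + (58,3)
step 5: (3365, 174)  from 2·(1141,59) + (1083,56)
(x₁, y₁) = (3365, 174);  3365² − 374·174² = 1 ✓
n=2: (3365,174)∘(3365,174) = (3365·3365+374·174·174, 3365·174+174·3365) = (22646449,1171020)
n=3: (22646449,1171020)∘(3365,174) = (3365·22646449+374·174·1171020, 3365·1171020+174·22646449) = (152410598405,7880964426)
n=4: (152410598405,7880964426)∘(3365,174) = (3365·152410598405+374·174·7880964426, 3365·7880964426+174·152410598405) = (1025723304619201,53038889415960)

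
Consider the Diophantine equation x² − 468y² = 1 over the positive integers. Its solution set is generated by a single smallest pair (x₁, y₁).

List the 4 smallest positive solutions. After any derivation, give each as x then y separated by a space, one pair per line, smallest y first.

√468 = [21; 1,1,1,2,1,1,1,42, …], period ℓ=8 (even) → k=7
k=0  a_k=21  p_k/q_k = 21/1
…
k=2  a_k=1  p_k/q_k = 43/2
…
k=4  a_k=2  p_k/q_k = 173/8
…
k=6  a_k=1  p_k/q_k = 411/19
k=7  a_k=1  p_k/q_k = 649/30
→ (649, 30).  Check: 649²=421201, 468·30²=421200, difference 1.
k=2:  x_2 = 649·649+468·30·30 = 842401,  y_2 = 649·30+30·649 = 38940
k=3:  x_3 = 649·842401+468·30·38940 = 1093435849,  y_3 = 649·38940+30·842401 = 50544090
k=4:  x_4 = 649·1093435849+468·30·50544090 = 1419278889601,  y_4 = 649·50544090+30·1093435849 = 65606189880

649 30
842401 38940
1093435849 50544090
1419278889601 65606189880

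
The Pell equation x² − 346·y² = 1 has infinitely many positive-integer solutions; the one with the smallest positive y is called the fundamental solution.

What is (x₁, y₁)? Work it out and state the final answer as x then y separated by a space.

17299 930

√346 = [18; 1,1,1,1,36, …], period ℓ=5 (odd) → k=9
a_0=18:  p_0=18·1+0=18,  q_0=18·0+1=1
a_1=1:  p_1=1·18+1=19,  q_1=1·1+0=1
a_2=1:  p_2=1·19+18=37,  q_2=1·1+1=2
a_3=1:  p_3=1·37+19=56,  q_3=1·2+1=3
…
a_6=1:  p_6=1·3404+93=3497,  q_6=1·183+5=188
a_7=1:  p_7=1·3497+3404=6901,  q_7=1·188+183=371
a_8=1:  p_8=1·6901+3497=10398,  q_8=1·371+188=559
a_9=1:  p_9=1·10398+6901=17299,  q_9=1·559+371=930
→ (17299, 930).  Check: 17299²=299255401, 346·930²=299255400, difference 1.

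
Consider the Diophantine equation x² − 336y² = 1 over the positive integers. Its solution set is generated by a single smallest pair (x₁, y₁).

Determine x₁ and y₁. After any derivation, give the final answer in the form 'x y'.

55 3

√336 = [18; 3,36, …], period ℓ=2 (even) → k=1
k=0  a_k=18  p_k/q_k = 18/1
k=1  a_k=3  p_k/q_k = 55/3
→ (55, 3).  Check: 55²=3025, 336·3²=3024, difference 1.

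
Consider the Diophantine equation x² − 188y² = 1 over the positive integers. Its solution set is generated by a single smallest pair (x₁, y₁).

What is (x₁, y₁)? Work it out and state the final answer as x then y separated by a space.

4607 336

d=188: √d = [13; 1,2,2,6,2,2,1,26] (ℓ=8, even), read p_7/q_7
k=0  a_k=13  p_k/q_k = 13/1
…
k=3  a_k=2  p_k/q_k = 96/7
…
k=5  a_k=2  p_k/q_k = 1330/97
k=6  a_k=2  p_k/q_k = 3277/239
k=7  a_k=1  p_k/q_k = 4607/336
(x₁, y₁) = (4607, 336);  4607² − 188·336² = 1 ✓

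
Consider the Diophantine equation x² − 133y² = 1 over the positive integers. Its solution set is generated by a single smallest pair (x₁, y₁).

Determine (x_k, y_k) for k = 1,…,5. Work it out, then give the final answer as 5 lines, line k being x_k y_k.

2588599 224460
13401689565601 1162073863080
69383200415647777399 6016286479789825380
359210566425477440164982401 31147506330593762303822160
1859704226076779569066850908714999 161256807479731348725343689282300

d=133: √d = [11; 1,1,7,5,1,…,1,1,22] (ℓ=16, even), read p_15/q_15
a_0=11:  p_0=11·1+0=11,  q_0=11·0+1=1
…
a_3=7:  p_3=7·23+12=173,  q_3=7·2+1=15
a_4=5:  p_4=5·173+23=888,  q_4=5·15+2=77
a_5=1:  p_5=1·888+173=1061,  q_5=1·77+15=92
a_6=1:  p_6=1·1061+888=1949,  q_6=1·92+77=169
a_7=1:  p_7=1·1949+1061=3010,  q_7=1·169+92=261
a_8=2:  p_8=2·3010+1949=7969,  q_8=2·261+169=691
a_9=1:  p_9=1·7969+3010=10979,  q_9=1·691+261=952
…
a_14=1:  p_14=1·1210008+168583=1378591,  q_14=1·104921+14618=119539
a_15=1:  p_15=1·1378591+1210008=2588599,  q_15=1·119539+104921=224460
→ (2588599, 224460).  Check: 2588599²=6700844782801, 133·224460²=6700844782800, difference 1.
(2588599+224460√133)^2 = 13401689565601 + 1162073863080√133
(2588599+224460√133)^3 = 69383200415647777399 + 6016286479789825380√133
(2588599+224460√133)^4 = 359210566425477440164982401 + 31147506330593762303822160√133
(2588599+224460√133)^5 = 1859704226076779569066850908714999 + 161256807479731348725343689282300√133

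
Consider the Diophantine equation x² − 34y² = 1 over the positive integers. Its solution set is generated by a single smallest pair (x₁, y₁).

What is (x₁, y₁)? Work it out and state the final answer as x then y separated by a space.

35 6

d=34: √d = [5; 1,4,1,10] (ℓ=4, even), read p_3/q_3
step 0: (5, 1)  from 5·(1,0) + (0,1)
…
step 2: (29, 5)  from 4·(6,1) + (5,1)
step 3: (35, 6)  from 1·(29,5) + (6,1)
(x₁, y₁) = (35, 6);  35² − 34·6² = 1 ✓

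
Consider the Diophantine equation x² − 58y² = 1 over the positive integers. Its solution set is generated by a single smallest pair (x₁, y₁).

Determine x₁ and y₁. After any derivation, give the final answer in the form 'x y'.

19603 2574

√58 → a₀=7, period (1,1,1,1,1,1,14); ℓ=7 odd so k=13
a_0=7:  p_0=7·1+0=7,  q_0=7·0+1=1
…
a_2=1:  p_2=1·8+7=15,  q_2=1·1+1=2
a_3=1:  p_3=1·15+8=23,  q_3=1·2+1=3
a_4=1:  p_4=1·23+15=38,  q_4=1·3+2=5
…
a_6=1:  p_6=1·61+38=99,  q_6=1·8+5=13
…
a_10=1:  p_10=1·2993+1546=4539,  q_10=1·393+203=596
a_11=1:  p_11=1·4539+2993=7532,  q_11=1·596+393=989
a_12=1:  p_12=1·7532+4539=12071,  q_12=1·989+596=1585
a_13=1:  p_13=1·12071+7532=19603,  q_13=1·1585+989=2574
→ (19603, 2574).  Check: 19603²=384277609, 58·2574²=384277608, difference 1.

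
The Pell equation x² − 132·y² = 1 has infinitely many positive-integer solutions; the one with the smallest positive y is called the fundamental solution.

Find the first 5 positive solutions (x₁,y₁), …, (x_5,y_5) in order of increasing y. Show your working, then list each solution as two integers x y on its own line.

√132 → a₀=11, period (2,22); ℓ=2 even so k=1
a_0=11:  p_0=11·1+0=11,  q_0=11·0+1=1
a_1=2:  p_1=2·11+1=23,  q_1=2·1+0=2
(x₁, y₁) = (23, 2);  23² − 132·2² = 1 ✓
(x_2, y_2) = (23·23 + 132·2·2, 23·2 + 2·23) = (1057, 92)
(x_3, y_3) = (23·1057 + 132·2·92, 23·92 + 2·1057) = (48599, 4230)
(x_4, y_4) = (23·48599 + 132·2·4230, 23·4230 + 2·48599) = (2234497, 194488)
(x_5, y_5) = (23·2234497 + 132·2·194488, 23·194488 + 2·2234497) = (102738263, 8942218)

23 2
1057 92
48599 4230
2234497 194488
102738263 8942218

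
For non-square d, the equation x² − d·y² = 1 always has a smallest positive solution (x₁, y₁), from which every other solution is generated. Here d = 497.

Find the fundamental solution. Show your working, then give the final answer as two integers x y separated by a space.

1201887 53912

√497 = [22; 3,2,2,5,6,5,2,2,3,44, …], period ℓ=10 (even) → k=9
step 0: (22, 1)  from 22·(1,0) + (0,1)
step 1: (67, 3)  from 3·(22,1) + (1,0)
step 2: (156, 7)  from 2·(67,3) + (22,1)
…
step 4: (2051, 92)  from 5·(379,17) + (156,7)
step 5: (12685, 569)  from 6·(2051,92) + (379,17)
step 6: (65476, 2937)  from 5·(12685,569) + (2051,92)
step 7: (143637, 6443)  from 2·(65476,2937) + (12685,569)
step 8: (352750, 15823)  from 2·(143637,6443) + (65476,2937)
step 9: (1201887, 53912)  from 3·(352750,15823) + (143637,6443)
fundamental: x₁=1201887, y₁=53912  (since 1444532360769 − 497·2906503744 = 1)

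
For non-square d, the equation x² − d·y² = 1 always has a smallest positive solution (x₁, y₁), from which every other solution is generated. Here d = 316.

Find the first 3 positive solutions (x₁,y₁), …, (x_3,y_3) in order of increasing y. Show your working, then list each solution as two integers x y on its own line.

d=316: √d = [17; 1,3,2,8,2,3,1,34] (ℓ=8, even), read p_7/q_7
i=0: a=17 ⇒ p=17, q=1
…
i=3: a=2 ⇒ p=160, q=9
…
i=6: a=3 ⇒ p=9937, q=559
i=7: a=1 ⇒ p=12799, q=720
(x₁, y₁) = (12799, 720);  12799² − 316·720² = 1 ✓
(x_2, y_2) = (12799·12799 + 316·720·720, 12799·720 + 720·12799) = (327628801, 18430560)
(x_3, y_3) = (12799·327628801 + 316·720·18430560, 12799·18430560 + 720·327628801) = (8386642035199, 471785474160)

12799 720
327628801 18430560
8386642035199 471785474160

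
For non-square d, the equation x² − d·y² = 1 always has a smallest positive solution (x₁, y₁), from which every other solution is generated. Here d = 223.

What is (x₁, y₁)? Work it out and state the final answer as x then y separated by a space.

224 15

√223 → a₀=14, period (1,13,1,28); ℓ=4 even so k=3
i=0: a=14 ⇒ p=14, q=1
…
i=2: a=13 ⇒ p=209, q=14
i=3: a=1 ⇒ p=224, q=15
→ (224, 15).  Check: 224²=50176, 223·15²=50175, difference 1.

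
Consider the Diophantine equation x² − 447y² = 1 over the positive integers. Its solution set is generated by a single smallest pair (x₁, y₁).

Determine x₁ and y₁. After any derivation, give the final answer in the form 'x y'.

148 7

[21; 7,42] for √447; ℓ=2 ⇒ convergent index 1
step 0: (21, 1)  from 21·(1,0) + (0,1)
step 1: (148, 7)  from 7·(21,1) + (1,0)
→ (148, 7).  Check: 148²=21904, 447·7²=21903, difference 1.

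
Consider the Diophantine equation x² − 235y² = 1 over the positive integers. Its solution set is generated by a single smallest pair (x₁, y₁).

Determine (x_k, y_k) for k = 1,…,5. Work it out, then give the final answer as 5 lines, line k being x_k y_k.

√235 = [15; 3,30, …], period ℓ=2 (even) → k=1
step 0: (15, 1)  from 15·(1,0) + (0,1)
step 1: (46, 3)  from 3·(15,1) + (1,0)
fundamental: x₁=46, y₁=3  (since 2116 − 235·9 = 1)
(x_2, y_2) = (46·46 + 235·3·3, 46·3 + 3·46) = (4231, 276)
(x_3, y_3) = (46·4231 + 235·3·276, 46·276 + 3·4231) = (389206, 25389)
(x_4, y_4) = (46·389206 + 235·3·25389, 46·25389 + 3·389206) = (35802721, 2335512)
(x_5, y_5) = (46·35802721 + 235·3·2335512, 46·2335512 + 3·35802721) = (3293461126, 214841715)

46 3
4231 276
389206 25389
35802721 2335512
3293461126 214841715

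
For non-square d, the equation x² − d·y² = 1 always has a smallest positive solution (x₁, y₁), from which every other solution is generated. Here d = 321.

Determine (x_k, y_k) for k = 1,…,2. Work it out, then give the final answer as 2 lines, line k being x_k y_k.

√321 → a₀=17, period (1,10,1,34); ℓ=4 even so k=3
a_0=17:  p_0=17·1+0=17,  q_0=17·0+1=1
…
a_2=10:  p_2=10·18+17=197,  q_2=10·1+1=11
a_3=1:  p_3=1·197+18=215,  q_3=1·11+1=12
→ (215, 12).  Check: 215²=46225, 321·12²=46224, difference 1.
n=2: (215,12)∘(215,12) = (215·215+321·12·12, 215·12+12·215) = (92449,5160)

215 12
92449 5160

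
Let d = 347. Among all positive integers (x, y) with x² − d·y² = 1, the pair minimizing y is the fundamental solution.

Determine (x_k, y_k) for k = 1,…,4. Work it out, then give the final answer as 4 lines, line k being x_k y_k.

641602 34443
823306252807 44197395372
1056469876826312026 56714274530897445
1355666371822207590758497 72775983935101527618408

√347 = [18; 1,1,1,2,4,…,1,1,36, …], period ℓ=14 (even) → k=13
step 0: (18, 1)  from 18·(1,0) + (0,1)
step 1: (19, 1)  from 1·(18,1) + (1,0)
…
step 3: (56, 3)  from 1·(37,2) + (19,1)
…
step 8: (15070, 809)  from 1·(14269,766) + (801,43)
step 9: (74549, 4002)  from 4·(15070,809) + (14269,766)
step 10: (164168, 8813)  from 2·(74549,4002) + (15070,809)
step 11: (238717, 12815)  from 1·(164168,8813) + (74549,4002)
step 12: (402885, 21628)  from 1·(238717,12815) + (164168,8813)
step 13: (641602, 34443)  from 1·(402885,21628) + (238717,12815)
fundamental: x₁=641602, y₁=34443  (since 411653126404 − 347·1186320249 = 1)
(641602+34443√347)^2 = 823306252807 + 44197395372√347
(641602+34443√347)^3 = 1056469876826312026 + 56714274530897445√347
(641602+34443√347)^4 = 1355666371822207590758497 + 72775983935101527618408√347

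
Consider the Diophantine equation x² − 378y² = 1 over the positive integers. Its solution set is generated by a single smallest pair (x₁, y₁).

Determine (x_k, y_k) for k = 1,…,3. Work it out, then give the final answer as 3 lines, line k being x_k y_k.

√378 → a₀=19, period (2,3,1,4,1,3,2,38); ℓ=8 even so k=7
k=0  a_k=19  p_k/q_k = 19/1
k=1  a_k=2  p_k/q_k = 39/2
k=2  a_k=3  p_k/q_k = 136/7
…
k=4  a_k=4  p_k/q_k = 836/43
k=5  a_k=1  p_k/q_k = 1011/52
k=6  a_k=3  p_k/q_k = 3869/199
k=7  a_k=2  p_k/q_k = 8749/450
(x₁, y₁) = (8749, 450);  8749² − 378·450² = 1 ✓
(8749+450√378)^2 = 153090001 + 7874100√378
(8749+450√378)^3 = 2678768828749 + 137781001350√378

8749 450
153090001 7874100
2678768828749 137781001350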